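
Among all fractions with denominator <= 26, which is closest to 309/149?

Expand x = 309/149 as a continued fraction with the Euclidean algorithm:
  309 = 2*149 + 11, so a_0 = 2.
  149 = 13*11 + 6, so a_1 = 13.
  11 = 1*6 + 5, so a_2 = 1.
  6 = 1*5 + 1, so a_3 = 1.
  5 = 5*1 + 0, so a_4 = 5.
so x = [2; 13, 1, 1, 5].
Convergents (p_i = a_i*p_{i-1} + p_{i-2}, q_i = a_i*q_{i-1} + q_{i-2} with p_{-2}=0, p_{-1}=1, q_{-2}=1, q_{-1}=0), until the denominator exceeds 26:
  i=0: a_0=2, p_0 = 2*1 + 0 = 2, q_0 = 2*0 + 1 = 1.
  i=1: a_1=13, p_1 = 13*2 + 1 = 27, q_1 = 13*1 + 0 = 13.
  i=2: a_2=1, p_2 = 1*27 + 2 = 29, q_2 = 1*13 + 1 = 14.
  i=3: a_3=1, p_3 = 1*29 + 27 = 56, q_3 = 1*14 + 13 = 27.
q_3 = 27 > 26, so the last convergent with denominator <= 26 is p_2/q_2 = 29/14.
The closest fraction with denominator <= 26 is either p_2/q_2 or the intermediate fraction (k*p_2 + p_1)/(k*q_2 + q_1) with the largest k >= 1 whose denominator stays <= 26; these approach x as k grows, and every other convergent or intermediate fraction in range is farther away.
Largest k: floor((26 - q_1)/q_2) = floor((26 - 13)/14) = 0.
Since k = 0, no intermediate fraction beyond p_2/q_2 has denominator <= 26, so the convergent 29/14 is the closest (its error is |309*14 - 29*149|/(149*14) = 5/2086).

29/14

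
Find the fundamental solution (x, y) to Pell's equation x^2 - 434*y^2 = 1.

(x, y) = (125, 6)

First expand sqrt(434) as a continued fraction. With x_i = (sqrt(434) + m_i)/d_i and (m_0, d_0) = (0, 1): a_0 = floor(sqrt(434)) = 20, since 20^2 = 400 <= 434 < 441 = 21^2.
Iterate m_{i+1} = d_i*a_i - m_i, d_{i+1} = (434 - m_{i+1}^2)/d_i, a_{i+1} = floor((a_0 + m_{i+1})/d_{i+1}):
  m_1 = 1*20 - 0 = 20, d_1 = (434 - 20^2)/1 = 34/1 = 34, a_1 = floor((20 + 20)/34) = 1.
  m_2 = 34*1 - 20 = 14, d_2 = (434 - 14^2)/34 = 238/34 = 7, a_2 = floor((20 + 14)/7) = 4.
  m_3 = 7*4 - 14 = 14, d_3 = (434 - 14^2)/7 = 238/7 = 34, a_3 = floor((20 + 14)/34) = 1.
  m_4 = 34*1 - 14 = 20, d_4 = (434 - 20^2)/34 = 34/34 = 1, a_4 = floor((20 + 20)/1) = 40.
  m_5 = 1*40 - 20 = 20, d_5 = (434 - 20^2)/1 = 34/1 = 34: (m_5, d_5) = (m_1, d_1) = (20, 34), so from here the quotients repeat a_1, ..., a_4; the period length is 4.
So sqrt(434) = [20; (1, 4, 1, 40)] with period length k = 4.
k is even, so the fundamental solution of x^2 - 434y^2 = 1 is (p_{k-1}, q_{k-1}) = (p_3, q_3); compute convergents through index 3.
Convergents (p_i = a_i*p_{i-1} + p_{i-2}, q_i = a_i*q_{i-1} + q_{i-2} with p_{-2}=0, p_{-1}=1, q_{-2}=1, q_{-1}=0):
  i=0: a_0=20, p_0 = 20*1 + 0 = 20, q_0 = 20*0 + 1 = 1.
  i=1: a_1=1, p_1 = 1*20 + 1 = 21, q_1 = 1*1 + 0 = 1.
  i=2: a_2=4, p_2 = 4*21 + 20 = 104, q_2 = 4*1 + 1 = 5.
  i=3: a_3=1, p_3 = 1*104 + 21 = 125, q_3 = 1*5 + 1 = 6.
Check: 125^2 - 434*6^2 = 15625 - 15624 = 1, so (x, y) = (125, 6) solves the equation, and by the theorem it is the least positive solution.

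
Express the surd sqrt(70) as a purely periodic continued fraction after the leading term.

Write x_i = (sqrt(70) + m_i)/d_i with (m_0, d_0) = (0, 1). a_0 = floor(sqrt(70)) = 8, since 8^2 = 64 <= 70 < 81 = 9^2.
Iterate m_{i+1} = d_i*a_i - m_i, d_{i+1} = (70 - m_{i+1}^2)/d_i, a_{i+1} = floor((a_0 + m_{i+1})/d_{i+1}):
  m_1 = 1*8 - 0 = 8, d_1 = (70 - 8^2)/1 = 6/1 = 6, a_1 = floor((8 + 8)/6) = 2.
  m_2 = 6*2 - 8 = 4, d_2 = (70 - 4^2)/6 = 54/6 = 9, a_2 = floor((8 + 4)/9) = 1.
  m_3 = 9*1 - 4 = 5, d_3 = (70 - 5^2)/9 = 45/9 = 5, a_3 = floor((8 + 5)/5) = 2.
  m_4 = 5*2 - 5 = 5, d_4 = (70 - 5^2)/5 = 45/5 = 9, a_4 = floor((8 + 5)/9) = 1.
  m_5 = 9*1 - 5 = 4, d_5 = (70 - 4^2)/9 = 54/9 = 6, a_5 = floor((8 + 4)/6) = 2.
  m_6 = 6*2 - 4 = 8, d_6 = (70 - 8^2)/6 = 6/6 = 1, a_6 = floor((8 + 8)/1) = 16.
  m_7 = 1*16 - 8 = 8, d_7 = (70 - 8^2)/1 = 6/1 = 6: (m_7, d_7) = (m_1, d_1) = (8, 6), so from here the quotients repeat a_1, ..., a_6; the period length is 6.
Hence the expansion of sqrt(70) is a_0 = 8 followed by the repeating block 2, 1, 2, 1, 2, 16 (period 6).

[8; (2, 1, 2, 1, 2, 16)]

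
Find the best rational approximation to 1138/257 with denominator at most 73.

Expand x = 1138/257 as a continued fraction with the Euclidean algorithm:
  1138 = 4*257 + 110, so a_0 = 4.
  257 = 2*110 + 37, so a_1 = 2.
  110 = 2*37 + 36, so a_2 = 2.
  37 = 1*36 + 1, so a_3 = 1.
  36 = 36*1 + 0, so a_4 = 36.
so x = [4; 2, 2, 1, 36].
Convergents (p_i = a_i*p_{i-1} + p_{i-2}, q_i = a_i*q_{i-1} + q_{i-2} with p_{-2}=0, p_{-1}=1, q_{-2}=1, q_{-1}=0), until the denominator exceeds 73:
  i=0: a_0=4, p_0 = 4*1 + 0 = 4, q_0 = 4*0 + 1 = 1.
  i=1: a_1=2, p_1 = 2*4 + 1 = 9, q_1 = 2*1 + 0 = 2.
  i=2: a_2=2, p_2 = 2*9 + 4 = 22, q_2 = 2*2 + 1 = 5.
  i=3: a_3=1, p_3 = 1*22 + 9 = 31, q_3 = 1*5 + 2 = 7.
  i=4: a_4=36, p_4 = 36*31 + 22 = 1138, q_4 = 36*7 + 5 = 257.
q_4 = 257 > 73, so the last convergent with denominator <= 73 is p_3/q_3 = 31/7.
The closest fraction with denominator <= 73 is either p_3/q_3 or the intermediate fraction (k*p_3 + p_2)/(k*q_3 + q_2) with the largest k >= 1 whose denominator stays <= 73; these approach x as k grows, and every other convergent or intermediate fraction in range is farther away.
Largest k: floor((73 - q_2)/q_3) = floor((73 - 5)/7) = 9.
That gives (9*31 + 22)/(9*7 + 5) = 301/68.
Compare the errors: |x - 31/7| = |1138*7 - 31*257|/(257*7) = 1/1799, and |x - 301/68| = |1138*68 - 301*257|/(257*68) = 27/17476.
Cross-multiplying, 1*17476 = 17476 < 48573 = 27*1799, so 1/1799 is smaller: the convergent 31/7 is closer to x than 301/68.

31/7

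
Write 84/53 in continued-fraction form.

Run the Euclidean algorithm on 84 and 53; the successive quotients are the partial quotients a_0, a_1, ... (each step inverts the fractional part left over by the previous one):
  84 = 1*53 + 31, so a_0 = 1.
  53 = 1*31 + 22, so a_1 = 1.
  31 = 1*22 + 9, so a_2 = 1.
  22 = 2*9 + 4, so a_3 = 2.
  9 = 2*4 + 1, so a_4 = 2.
  4 = 4*1 + 0, so a_5 = 4.
The remainder reaches 0 after 6 divisions, so the expansion has 6 partial quotients, read off in order.

[1; 1, 1, 2, 2, 4]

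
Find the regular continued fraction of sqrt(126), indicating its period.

[11; (4, 2, 4, 22)]

Write x_i = (sqrt(126) + m_i)/d_i with (m_0, d_0) = (0, 1). a_0 = floor(sqrt(126)) = 11, since 11^2 = 121 <= 126 < 144 = 12^2.
Iterate m_{i+1} = d_i*a_i - m_i, d_{i+1} = (126 - m_{i+1}^2)/d_i, a_{i+1} = floor((a_0 + m_{i+1})/d_{i+1}):
  m_1 = 1*11 - 0 = 11, d_1 = (126 - 11^2)/1 = 5/1 = 5, a_1 = floor((11 + 11)/5) = 4.
  m_2 = 5*4 - 11 = 9, d_2 = (126 - 9^2)/5 = 45/5 = 9, a_2 = floor((11 + 9)/9) = 2.
  m_3 = 9*2 - 9 = 9, d_3 = (126 - 9^2)/9 = 45/9 = 5, a_3 = floor((11 + 9)/5) = 4.
  m_4 = 5*4 - 9 = 11, d_4 = (126 - 11^2)/5 = 5/5 = 1, a_4 = floor((11 + 11)/1) = 22.
  m_5 = 1*22 - 11 = 11, d_5 = (126 - 11^2)/1 = 5/1 = 5: (m_5, d_5) = (m_1, d_1) = (11, 5), so from here the quotients repeat a_1, ..., a_4; the period length is 4.
Hence the expansion of sqrt(126) is a_0 = 11 followed by the repeating block 4, 2, 4, 22 (period 4).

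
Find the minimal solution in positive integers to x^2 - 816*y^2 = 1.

(x, y) = (4999, 175)

First expand sqrt(816) as a continued fraction. With x_i = (sqrt(816) + m_i)/d_i and (m_0, d_0) = (0, 1): a_0 = floor(sqrt(816)) = 28, since 28^2 = 784 <= 816 < 841 = 29^2.
Iterate m_{i+1} = d_i*a_i - m_i, d_{i+1} = (816 - m_{i+1}^2)/d_i, a_{i+1} = floor((a_0 + m_{i+1})/d_{i+1}):
  m_1 = 1*28 - 0 = 28, d_1 = (816 - 28^2)/1 = 32/1 = 32, a_1 = floor((28 + 28)/32) = 1.
  m_2 = 32*1 - 28 = 4, d_2 = (816 - 4^2)/32 = 800/32 = 25, a_2 = floor((28 + 4)/25) = 1.
  m_3 = 25*1 - 4 = 21, d_3 = (816 - 21^2)/25 = 375/25 = 15, a_3 = floor((28 + 21)/15) = 3.
  m_4 = 15*3 - 21 = 24, d_4 = (816 - 24^2)/15 = 240/15 = 16, a_4 = floor((28 + 24)/16) = 3.
  m_5 = 16*3 - 24 = 24, d_5 = (816 - 24^2)/16 = 240/16 = 15, a_5 = floor((28 + 24)/15) = 3.
  m_6 = 15*3 - 24 = 21, d_6 = (816 - 21^2)/15 = 375/15 = 25, a_6 = floor((28 + 21)/25) = 1.
  m_7 = 25*1 - 21 = 4, d_7 = (816 - 4^2)/25 = 800/25 = 32, a_7 = floor((28 + 4)/32) = 1.
  m_8 = 32*1 - 4 = 28, d_8 = (816 - 28^2)/32 = 32/32 = 1, a_8 = floor((28 + 28)/1) = 56.
  m_9 = 1*56 - 28 = 28, d_9 = (816 - 28^2)/1 = 32/1 = 32: (m_9, d_9) = (m_1, d_1) = (28, 32), so from here the quotients repeat a_1, ..., a_8; the period length is 8.
So sqrt(816) = [28; (1, 1, 3, 3, 3, 1, 1, 56)] with period length k = 8.
k is even, so the fundamental solution of x^2 - 816y^2 = 1 is (p_{k-1}, q_{k-1}) = (p_7, q_7); compute convergents through index 7.
Convergents (p_i = a_i*p_{i-1} + p_{i-2}, q_i = a_i*q_{i-1} + q_{i-2} with p_{-2}=0, p_{-1}=1, q_{-2}=1, q_{-1}=0):
  i=0: a_0=28, p_0 = 28*1 + 0 = 28, q_0 = 28*0 + 1 = 1.
  i=1: a_1=1, p_1 = 1*28 + 1 = 29, q_1 = 1*1 + 0 = 1.
  i=2: a_2=1, p_2 = 1*29 + 28 = 57, q_2 = 1*1 + 1 = 2.
  i=3: a_3=3, p_3 = 3*57 + 29 = 200, q_3 = 3*2 + 1 = 7.
  i=4: a_4=3, p_4 = 3*200 + 57 = 657, q_4 = 3*7 + 2 = 23.
  i=5: a_5=3, p_5 = 3*657 + 200 = 2171, q_5 = 3*23 + 7 = 76.
  i=6: a_6=1, p_6 = 1*2171 + 657 = 2828, q_6 = 1*76 + 23 = 99.
  i=7: a_7=1, p_7 = 1*2828 + 2171 = 4999, q_7 = 1*99 + 76 = 175.
Check: 4999^2 - 816*175^2 = 24990001 - 24990000 = 1, so (x, y) = (4999, 175) solves the equation, and by the theorem it is the least positive solution.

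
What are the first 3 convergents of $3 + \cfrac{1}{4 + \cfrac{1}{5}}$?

Using the convergent recurrence p_i = a_i*p_{i-1} + p_{i-2}, q_i = a_i*q_{i-1} + q_{i-2} with p_{-2}=0, p_{-1}=1, q_{-2}=1, q_{-1}=0:
  i=0: a_0=3, p_0 = 3*1 + 0 = 3, q_0 = 3*0 + 1 = 1.
  i=1: a_1=4, p_1 = 4*3 + 1 = 13, q_1 = 4*1 + 0 = 4.
  i=2: a_2=5, p_2 = 5*13 + 3 = 68, q_2 = 5*4 + 1 = 21.

3/1, 13/4, 68/21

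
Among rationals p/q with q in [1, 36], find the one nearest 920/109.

Expand x = 920/109 as a continued fraction with the Euclidean algorithm:
  920 = 8*109 + 48, so a_0 = 8.
  109 = 2*48 + 13, so a_1 = 2.
  48 = 3*13 + 9, so a_2 = 3.
  13 = 1*9 + 4, so a_3 = 1.
  9 = 2*4 + 1, so a_4 = 2.
  4 = 4*1 + 0, so a_5 = 4.
so x = [8; 2, 3, 1, 2, 4].
Convergents (p_i = a_i*p_{i-1} + p_{i-2}, q_i = a_i*q_{i-1} + q_{i-2} with p_{-2}=0, p_{-1}=1, q_{-2}=1, q_{-1}=0), until the denominator exceeds 36:
  i=0: a_0=8, p_0 = 8*1 + 0 = 8, q_0 = 8*0 + 1 = 1.
  i=1: a_1=2, p_1 = 2*8 + 1 = 17, q_1 = 2*1 + 0 = 2.
  i=2: a_2=3, p_2 = 3*17 + 8 = 59, q_2 = 3*2 + 1 = 7.
  i=3: a_3=1, p_3 = 1*59 + 17 = 76, q_3 = 1*7 + 2 = 9.
  i=4: a_4=2, p_4 = 2*76 + 59 = 211, q_4 = 2*9 + 7 = 25.
  i=5: a_5=4, p_5 = 4*211 + 76 = 920, q_5 = 4*25 + 9 = 109.
q_5 = 109 > 36, so the last convergent with denominator <= 36 is p_4/q_4 = 211/25.
The closest fraction with denominator <= 36 is either p_4/q_4 or the intermediate fraction (k*p_4 + p_3)/(k*q_4 + q_3) with the largest k >= 1 whose denominator stays <= 36; these approach x as k grows, and every other convergent or intermediate fraction in range is farther away.
Largest k: floor((36 - q_3)/q_4) = floor((36 - 9)/25) = 1.
That gives (1*211 + 76)/(1*25 + 9) = 287/34.
Compare the errors: |x - 211/25| = |920*25 - 211*109|/(109*25) = 1/2725, and |x - 287/34| = |920*34 - 287*109|/(109*34) = 3/3706.
Cross-multiplying, 1*3706 = 3706 < 8175 = 3*2725, so 1/2725 is smaller: the convergent 211/25 is closer to x than 287/34.

211/25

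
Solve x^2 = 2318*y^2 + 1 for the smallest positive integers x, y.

(x, y) = (2588597, 53766)

First expand sqrt(2318) as a continued fraction. With x_i = (sqrt(2318) + m_i)/d_i and (m_0, d_0) = (0, 1): a_0 = floor(sqrt(2318)) = 48, since 48^2 = 2304 <= 2318 < 2401 = 49^2.
Iterate m_{i+1} = d_i*a_i - m_i, d_{i+1} = (2318 - m_{i+1}^2)/d_i, a_{i+1} = floor((a_0 + m_{i+1})/d_{i+1}):
  m_1 = 1*48 - 0 = 48, d_1 = (2318 - 48^2)/1 = 14/1 = 14, a_1 = floor((48 + 48)/14) = 6.
  m_2 = 14*6 - 48 = 36, d_2 = (2318 - 36^2)/14 = 1022/14 = 73, a_2 = floor((48 + 36)/73) = 1.
  m_3 = 73*1 - 36 = 37, d_3 = (2318 - 37^2)/73 = 949/73 = 13, a_3 = floor((48 + 37)/13) = 6.
  m_4 = 13*6 - 37 = 41, d_4 = (2318 - 41^2)/13 = 637/13 = 49, a_4 = floor((48 + 41)/49) = 1.
  m_5 = 49*1 - 41 = 8, d_5 = (2318 - 8^2)/49 = 2254/49 = 46, a_5 = floor((48 + 8)/46) = 1.
  m_6 = 46*1 - 8 = 38, d_6 = (2318 - 38^2)/46 = 874/46 = 19, a_6 = floor((48 + 38)/19) = 4.
  m_7 = 19*4 - 38 = 38, d_7 = (2318 - 38^2)/19 = 874/19 = 46, a_7 = floor((48 + 38)/46) = 1.
  m_8 = 46*1 - 38 = 8, d_8 = (2318 - 8^2)/46 = 2254/46 = 49, a_8 = floor((48 + 8)/49) = 1.
  m_9 = 49*1 - 8 = 41, d_9 = (2318 - 41^2)/49 = 637/49 = 13, a_9 = floor((48 + 41)/13) = 6.
  m_10 = 13*6 - 41 = 37, d_10 = (2318 - 37^2)/13 = 949/13 = 73, a_10 = floor((48 + 37)/73) = 1.
  m_11 = 73*1 - 37 = 36, d_11 = (2318 - 36^2)/73 = 1022/73 = 14, a_11 = floor((48 + 36)/14) = 6.
  m_12 = 14*6 - 36 = 48, d_12 = (2318 - 48^2)/14 = 14/14 = 1, a_12 = floor((48 + 48)/1) = 96.
  m_13 = 1*96 - 48 = 48, d_13 = (2318 - 48^2)/1 = 14/1 = 14: (m_13, d_13) = (m_1, d_1) = (48, 14), so from here the quotients repeat a_1, ..., a_12; the period length is 12.
So sqrt(2318) = [48; (6, 1, 6, 1, 1, 4, 1, 1, 6, 1, 6, 96)] with period length k = 12.
k is even, so the fundamental solution of x^2 - 2318y^2 = 1 is (p_{k-1}, q_{k-1}) = (p_11, q_11); compute convergents through index 11.
Convergents (p_i = a_i*p_{i-1} + p_{i-2}, q_i = a_i*q_{i-1} + q_{i-2} with p_{-2}=0, p_{-1}=1, q_{-2}=1, q_{-1}=0):
  i=0: a_0=48, p_0 = 48*1 + 0 = 48, q_0 = 48*0 + 1 = 1.
  i=1: a_1=6, p_1 = 6*48 + 1 = 289, q_1 = 6*1 + 0 = 6.
  i=2: a_2=1, p_2 = 1*289 + 48 = 337, q_2 = 1*6 + 1 = 7.
  i=3: a_3=6, p_3 = 6*337 + 289 = 2311, q_3 = 6*7 + 6 = 48.
  i=4: a_4=1, p_4 = 1*2311 + 337 = 2648, q_4 = 1*48 + 7 = 55.
  i=5: a_5=1, p_5 = 1*2648 + 2311 = 4959, q_5 = 1*55 + 48 = 103.
  i=6: a_6=4, p_6 = 4*4959 + 2648 = 22484, q_6 = 4*103 + 55 = 467.
  i=7: a_7=1, p_7 = 1*22484 + 4959 = 27443, q_7 = 1*467 + 103 = 570.
  i=8: a_8=1, p_8 = 1*27443 + 22484 = 49927, q_8 = 1*570 + 467 = 1037.
  i=9: a_9=6, p_9 = 6*49927 + 27443 = 327005, q_9 = 6*1037 + 570 = 6792.
  i=10: a_10=1, p_10 = 1*327005 + 49927 = 376932, q_10 = 1*6792 + 1037 = 7829.
  i=11: a_11=6, p_11 = 6*376932 + 327005 = 2588597, q_11 = 6*7829 + 6792 = 53766.
Check: 2588597^2 - 2318*53766^2 = 6700834428409 - 6700834428408 = 1, so (x, y) = (2588597, 53766) solves the equation, and by the theorem it is the least positive solution.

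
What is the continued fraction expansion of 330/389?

[0; 1, 5, 1, 1, 2, 5, 2]

Run the Euclidean algorithm on 330 and 389; the successive quotients are the partial quotients a_0, a_1, ... (each step inverts the fractional part left over by the previous one):
  330 = 0*389 + 330, so a_0 = 0.
  389 = 1*330 + 59, so a_1 = 1.
  330 = 5*59 + 35, so a_2 = 5.
  59 = 1*35 + 24, so a_3 = 1.
  35 = 1*24 + 11, so a_4 = 1.
  24 = 2*11 + 2, so a_5 = 2.
  11 = 5*2 + 1, so a_6 = 5.
  2 = 2*1 + 0, so a_7 = 2.
The remainder reaches 0 after 8 divisions, so the expansion has 8 partial quotients, read off in order.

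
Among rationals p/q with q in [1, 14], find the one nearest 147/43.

41/12

Expand x = 147/43 as a continued fraction with the Euclidean algorithm:
  147 = 3*43 + 18, so a_0 = 3.
  43 = 2*18 + 7, so a_1 = 2.
  18 = 2*7 + 4, so a_2 = 2.
  7 = 1*4 + 3, so a_3 = 1.
  4 = 1*3 + 1, so a_4 = 1.
  3 = 3*1 + 0, so a_5 = 3.
so x = [3; 2, 2, 1, 1, 3].
Convergents (p_i = a_i*p_{i-1} + p_{i-2}, q_i = a_i*q_{i-1} + q_{i-2} with p_{-2}=0, p_{-1}=1, q_{-2}=1, q_{-1}=0), until the denominator exceeds 14:
  i=0: a_0=3, p_0 = 3*1 + 0 = 3, q_0 = 3*0 + 1 = 1.
  i=1: a_1=2, p_1 = 2*3 + 1 = 7, q_1 = 2*1 + 0 = 2.
  i=2: a_2=2, p_2 = 2*7 + 3 = 17, q_2 = 2*2 + 1 = 5.
  i=3: a_3=1, p_3 = 1*17 + 7 = 24, q_3 = 1*5 + 2 = 7.
  i=4: a_4=1, p_4 = 1*24 + 17 = 41, q_4 = 1*7 + 5 = 12.
  i=5: a_5=3, p_5 = 3*41 + 24 = 147, q_5 = 3*12 + 7 = 43.
q_5 = 43 > 14, so the last convergent with denominator <= 14 is p_4/q_4 = 41/12.
The closest fraction with denominator <= 14 is either p_4/q_4 or the intermediate fraction (k*p_4 + p_3)/(k*q_4 + q_3) with the largest k >= 1 whose denominator stays <= 14; these approach x as k grows, and every other convergent or intermediate fraction in range is farther away.
Largest k: floor((14 - q_3)/q_4) = floor((14 - 7)/12) = 0.
Since k = 0, no intermediate fraction beyond p_4/q_4 has denominator <= 14, so the convergent 41/12 is the closest (its error is |147*12 - 41*43|/(43*12) = 1/516).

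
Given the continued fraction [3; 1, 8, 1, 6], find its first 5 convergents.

3/1, 4/1, 35/9, 39/10, 269/69

Using the convergent recurrence p_i = a_i*p_{i-1} + p_{i-2}, q_i = a_i*q_{i-1} + q_{i-2} with p_{-2}=0, p_{-1}=1, q_{-2}=1, q_{-1}=0:
  i=0: a_0=3, p_0 = 3*1 + 0 = 3, q_0 = 3*0 + 1 = 1.
  i=1: a_1=1, p_1 = 1*3 + 1 = 4, q_1 = 1*1 + 0 = 1.
  i=2: a_2=8, p_2 = 8*4 + 3 = 35, q_2 = 8*1 + 1 = 9.
  i=3: a_3=1, p_3 = 1*35 + 4 = 39, q_3 = 1*9 + 1 = 10.
  i=4: a_4=6, p_4 = 6*39 + 35 = 269, q_4 = 6*10 + 9 = 69.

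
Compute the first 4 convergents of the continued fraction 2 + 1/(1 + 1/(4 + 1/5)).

2/1, 3/1, 14/5, 73/26

Using the convergent recurrence p_i = a_i*p_{i-1} + p_{i-2}, q_i = a_i*q_{i-1} + q_{i-2} with p_{-2}=0, p_{-1}=1, q_{-2}=1, q_{-1}=0:
  i=0: a_0=2, p_0 = 2*1 + 0 = 2, q_0 = 2*0 + 1 = 1.
  i=1: a_1=1, p_1 = 1*2 + 1 = 3, q_1 = 1*1 + 0 = 1.
  i=2: a_2=4, p_2 = 4*3 + 2 = 14, q_2 = 4*1 + 1 = 5.
  i=3: a_3=5, p_3 = 5*14 + 3 = 73, q_3 = 5*5 + 1 = 26.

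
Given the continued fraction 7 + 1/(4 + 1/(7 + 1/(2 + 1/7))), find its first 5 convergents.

Using the convergent recurrence p_i = a_i*p_{i-1} + p_{i-2}, q_i = a_i*q_{i-1} + q_{i-2} with p_{-2}=0, p_{-1}=1, q_{-2}=1, q_{-1}=0:
  i=0: a_0=7, p_0 = 7*1 + 0 = 7, q_0 = 7*0 + 1 = 1.
  i=1: a_1=4, p_1 = 4*7 + 1 = 29, q_1 = 4*1 + 0 = 4.
  i=2: a_2=7, p_2 = 7*29 + 7 = 210, q_2 = 7*4 + 1 = 29.
  i=3: a_3=2, p_3 = 2*210 + 29 = 449, q_3 = 2*29 + 4 = 62.
  i=4: a_4=7, p_4 = 7*449 + 210 = 3353, q_4 = 7*62 + 29 = 463.

7/1, 29/4, 210/29, 449/62, 3353/463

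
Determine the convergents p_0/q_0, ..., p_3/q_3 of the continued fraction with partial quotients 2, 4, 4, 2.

Using the convergent recurrence p_i = a_i*p_{i-1} + p_{i-2}, q_i = a_i*q_{i-1} + q_{i-2} with p_{-2}=0, p_{-1}=1, q_{-2}=1, q_{-1}=0:
  i=0: a_0=2, p_0 = 2*1 + 0 = 2, q_0 = 2*0 + 1 = 1.
  i=1: a_1=4, p_1 = 4*2 + 1 = 9, q_1 = 4*1 + 0 = 4.
  i=2: a_2=4, p_2 = 4*9 + 2 = 38, q_2 = 4*4 + 1 = 17.
  i=3: a_3=2, p_3 = 2*38 + 9 = 85, q_3 = 2*17 + 4 = 38.

2/1, 9/4, 38/17, 85/38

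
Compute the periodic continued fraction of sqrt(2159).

Write x_i = (sqrt(2159) + m_i)/d_i with (m_0, d_0) = (0, 1). a_0 = floor(sqrt(2159)) = 46, since 46^2 = 2116 <= 2159 < 2209 = 47^2.
Iterate m_{i+1} = d_i*a_i - m_i, d_{i+1} = (2159 - m_{i+1}^2)/d_i, a_{i+1} = floor((a_0 + m_{i+1})/d_{i+1}):
  m_1 = 1*46 - 0 = 46, d_1 = (2159 - 46^2)/1 = 43/1 = 43, a_1 = floor((46 + 46)/43) = 2.
  m_2 = 43*2 - 46 = 40, d_2 = (2159 - 40^2)/43 = 559/43 = 13, a_2 = floor((46 + 40)/13) = 6.
  m_3 = 13*6 - 40 = 38, d_3 = (2159 - 38^2)/13 = 715/13 = 55, a_3 = floor((46 + 38)/55) = 1.
  m_4 = 55*1 - 38 = 17, d_4 = (2159 - 17^2)/55 = 1870/55 = 34, a_4 = floor((46 + 17)/34) = 1.
  m_5 = 34*1 - 17 = 17, d_5 = (2159 - 17^2)/34 = 1870/34 = 55, a_5 = floor((46 + 17)/55) = 1.
  m_6 = 55*1 - 17 = 38, d_6 = (2159 - 38^2)/55 = 715/55 = 13, a_6 = floor((46 + 38)/13) = 6.
  m_7 = 13*6 - 38 = 40, d_7 = (2159 - 40^2)/13 = 559/13 = 43, a_7 = floor((46 + 40)/43) = 2.
  m_8 = 43*2 - 40 = 46, d_8 = (2159 - 46^2)/43 = 43/43 = 1, a_8 = floor((46 + 46)/1) = 92.
  m_9 = 1*92 - 46 = 46, d_9 = (2159 - 46^2)/1 = 43/1 = 43: (m_9, d_9) = (m_1, d_1) = (46, 43), so from here the quotients repeat a_1, ..., a_8; the period length is 8.
Hence the expansion of sqrt(2159) is a_0 = 46 followed by the repeating block 2, 6, 1, 1, 1, 6, 2, 92 (period 8).

[46; (2, 6, 1, 1, 1, 6, 2, 92)]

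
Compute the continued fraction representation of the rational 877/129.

[6; 1, 3, 1, 25]

Run the Euclidean algorithm on 877 and 129; the successive quotients are the partial quotients a_0, a_1, ... (each step inverts the fractional part left over by the previous one):
  877 = 6*129 + 103, so a_0 = 6.
  129 = 1*103 + 26, so a_1 = 1.
  103 = 3*26 + 25, so a_2 = 3.
  26 = 1*25 + 1, so a_3 = 1.
  25 = 25*1 + 0, so a_4 = 25.
The remainder reaches 0 after 5 divisions, so the expansion has 5 partial quotients, read off in order.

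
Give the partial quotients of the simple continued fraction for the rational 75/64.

Run the Euclidean algorithm on 75 and 64; the successive quotients are the partial quotients a_0, a_1, ... (each step inverts the fractional part left over by the previous one):
  75 = 1*64 + 11, so a_0 = 1.
  64 = 5*11 + 9, so a_1 = 5.
  11 = 1*9 + 2, so a_2 = 1.
  9 = 4*2 + 1, so a_3 = 4.
  2 = 2*1 + 0, so a_4 = 2.
The remainder reaches 0 after 5 divisions, so the expansion has 5 partial quotients, read off in order.

[1; 5, 1, 4, 2]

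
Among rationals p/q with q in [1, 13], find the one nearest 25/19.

Expand x = 25/19 as a continued fraction with the Euclidean algorithm:
  25 = 1*19 + 6, so a_0 = 1.
  19 = 3*6 + 1, so a_1 = 3.
  6 = 6*1 + 0, so a_2 = 6.
so x = [1; 3, 6].
Convergents (p_i = a_i*p_{i-1} + p_{i-2}, q_i = a_i*q_{i-1} + q_{i-2} with p_{-2}=0, p_{-1}=1, q_{-2}=1, q_{-1}=0), until the denominator exceeds 13:
  i=0: a_0=1, p_0 = 1*1 + 0 = 1, q_0 = 1*0 + 1 = 1.
  i=1: a_1=3, p_1 = 3*1 + 1 = 4, q_1 = 3*1 + 0 = 3.
  i=2: a_2=6, p_2 = 6*4 + 1 = 25, q_2 = 6*3 + 1 = 19.
q_2 = 19 > 13, so the last convergent with denominator <= 13 is p_1/q_1 = 4/3.
The closest fraction with denominator <= 13 is either p_1/q_1 or the intermediate fraction (k*p_1 + p_0)/(k*q_1 + q_0) with the largest k >= 1 whose denominator stays <= 13; these approach x as k grows, and every other convergent or intermediate fraction in range is farther away.
Largest k: floor((13 - q_0)/q_1) = floor((13 - 1)/3) = 4.
That gives (4*4 + 1)/(4*3 + 1) = 17/13.
Compare the errors: |x - 4/3| = |25*3 - 4*19|/(19*3) = 1/57, and |x - 17/13| = |25*13 - 17*19|/(19*13) = 2/247.
Cross-multiplying, 2*57 = 114 < 247 = 1*247, so 2/247 is smaller: the intermediate fraction 17/13 is closer to x than 4/3.

17/13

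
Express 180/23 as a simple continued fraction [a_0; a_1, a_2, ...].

[7; 1, 4, 1, 3]

Run the Euclidean algorithm on 180 and 23; the successive quotients are the partial quotients a_0, a_1, ... (each step inverts the fractional part left over by the previous one):
  180 = 7*23 + 19, so a_0 = 7.
  23 = 1*19 + 4, so a_1 = 1.
  19 = 4*4 + 3, so a_2 = 4.
  4 = 1*3 + 1, so a_3 = 1.
  3 = 3*1 + 0, so a_4 = 3.
The remainder reaches 0 after 5 divisions, so the expansion has 5 partial quotients, read off in order.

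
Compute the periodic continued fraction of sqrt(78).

Write x_i = (sqrt(78) + m_i)/d_i with (m_0, d_0) = (0, 1). a_0 = floor(sqrt(78)) = 8, since 8^2 = 64 <= 78 < 81 = 9^2.
Iterate m_{i+1} = d_i*a_i - m_i, d_{i+1} = (78 - m_{i+1}^2)/d_i, a_{i+1} = floor((a_0 + m_{i+1})/d_{i+1}):
  m_1 = 1*8 - 0 = 8, d_1 = (78 - 8^2)/1 = 14/1 = 14, a_1 = floor((8 + 8)/14) = 1.
  m_2 = 14*1 - 8 = 6, d_2 = (78 - 6^2)/14 = 42/14 = 3, a_2 = floor((8 + 6)/3) = 4.
  m_3 = 3*4 - 6 = 6, d_3 = (78 - 6^2)/3 = 42/3 = 14, a_3 = floor((8 + 6)/14) = 1.
  m_4 = 14*1 - 6 = 8, d_4 = (78 - 8^2)/14 = 14/14 = 1, a_4 = floor((8 + 8)/1) = 16.
  m_5 = 1*16 - 8 = 8, d_5 = (78 - 8^2)/1 = 14/1 = 14: (m_5, d_5) = (m_1, d_1) = (8, 14), so from here the quotients repeat a_1, ..., a_4; the period length is 4.
Hence the expansion of sqrt(78) is a_0 = 8 followed by the repeating block 1, 4, 1, 16 (period 4).

[8; (1, 4, 1, 16)]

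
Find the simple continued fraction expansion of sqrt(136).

Write x_i = (sqrt(136) + m_i)/d_i with (m_0, d_0) = (0, 1). a_0 = floor(sqrt(136)) = 11, since 11^2 = 121 <= 136 < 144 = 12^2.
Iterate m_{i+1} = d_i*a_i - m_i, d_{i+1} = (136 - m_{i+1}^2)/d_i, a_{i+1} = floor((a_0 + m_{i+1})/d_{i+1}):
  m_1 = 1*11 - 0 = 11, d_1 = (136 - 11^2)/1 = 15/1 = 15, a_1 = floor((11 + 11)/15) = 1.
  m_2 = 15*1 - 11 = 4, d_2 = (136 - 4^2)/15 = 120/15 = 8, a_2 = floor((11 + 4)/8) = 1.
  m_3 = 8*1 - 4 = 4, d_3 = (136 - 4^2)/8 = 120/8 = 15, a_3 = floor((11 + 4)/15) = 1.
  m_4 = 15*1 - 4 = 11, d_4 = (136 - 11^2)/15 = 15/15 = 1, a_4 = floor((11 + 11)/1) = 22.
  m_5 = 1*22 - 11 = 11, d_5 = (136 - 11^2)/1 = 15/1 = 15: (m_5, d_5) = (m_1, d_1) = (11, 15), so from here the quotients repeat a_1, ..., a_4; the period length is 4.
Hence the expansion of sqrt(136) is a_0 = 11 followed by the repeating block 1, 1, 1, 22 (period 4).

[11; (1, 1, 1, 22)]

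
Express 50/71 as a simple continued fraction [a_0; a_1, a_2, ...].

Run the Euclidean algorithm on 50 and 71; the successive quotients are the partial quotients a_0, a_1, ... (each step inverts the fractional part left over by the previous one):
  50 = 0*71 + 50, so a_0 = 0.
  71 = 1*50 + 21, so a_1 = 1.
  50 = 2*21 + 8, so a_2 = 2.
  21 = 2*8 + 5, so a_3 = 2.
  8 = 1*5 + 3, so a_4 = 1.
  5 = 1*3 + 2, so a_5 = 1.
  3 = 1*2 + 1, so a_6 = 1.
  2 = 2*1 + 0, so a_7 = 2.
The remainder reaches 0 after 8 divisions, so the expansion has 8 partial quotients, read off in order.

[0; 1, 2, 2, 1, 1, 1, 2]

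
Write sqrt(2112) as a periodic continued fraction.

[45; (1, 21, 1, 90)]

Write x_i = (sqrt(2112) + m_i)/d_i with (m_0, d_0) = (0, 1). a_0 = floor(sqrt(2112)) = 45, since 45^2 = 2025 <= 2112 < 2116 = 46^2.
Iterate m_{i+1} = d_i*a_i - m_i, d_{i+1} = (2112 - m_{i+1}^2)/d_i, a_{i+1} = floor((a_0 + m_{i+1})/d_{i+1}):
  m_1 = 1*45 - 0 = 45, d_1 = (2112 - 45^2)/1 = 87/1 = 87, a_1 = floor((45 + 45)/87) = 1.
  m_2 = 87*1 - 45 = 42, d_2 = (2112 - 42^2)/87 = 348/87 = 4, a_2 = floor((45 + 42)/4) = 21.
  m_3 = 4*21 - 42 = 42, d_3 = (2112 - 42^2)/4 = 348/4 = 87, a_3 = floor((45 + 42)/87) = 1.
  m_4 = 87*1 - 42 = 45, d_4 = (2112 - 45^2)/87 = 87/87 = 1, a_4 = floor((45 + 45)/1) = 90.
  m_5 = 1*90 - 45 = 45, d_5 = (2112 - 45^2)/1 = 87/1 = 87: (m_5, d_5) = (m_1, d_1) = (45, 87), so from here the quotients repeat a_1, ..., a_4; the period length is 4.
Hence the expansion of sqrt(2112) is a_0 = 45 followed by the repeating block 1, 21, 1, 90 (period 4).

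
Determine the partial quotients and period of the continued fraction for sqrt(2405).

Write x_i = (sqrt(2405) + m_i)/d_i with (m_0, d_0) = (0, 1). a_0 = floor(sqrt(2405)) = 49, since 49^2 = 2401 <= 2405 < 2500 = 50^2.
Iterate m_{i+1} = d_i*a_i - m_i, d_{i+1} = (2405 - m_{i+1}^2)/d_i, a_{i+1} = floor((a_0 + m_{i+1})/d_{i+1}):
  m_1 = 1*49 - 0 = 49, d_1 = (2405 - 49^2)/1 = 4/1 = 4, a_1 = floor((49 + 49)/4) = 24.
  m_2 = 4*24 - 49 = 47, d_2 = (2405 - 47^2)/4 = 196/4 = 49, a_2 = floor((49 + 47)/49) = 1.
  m_3 = 49*1 - 47 = 2, d_3 = (2405 - 2^2)/49 = 2401/49 = 49, a_3 = floor((49 + 2)/49) = 1.
  m_4 = 49*1 - 2 = 47, d_4 = (2405 - 47^2)/49 = 196/49 = 4, a_4 = floor((49 + 47)/4) = 24.
  m_5 = 4*24 - 47 = 49, d_5 = (2405 - 49^2)/4 = 4/4 = 1, a_5 = floor((49 + 49)/1) = 98.
  m_6 = 1*98 - 49 = 49, d_6 = (2405 - 49^2)/1 = 4/1 = 4: (m_6, d_6) = (m_1, d_1) = (49, 4), so from here the quotients repeat a_1, ..., a_5; the period length is 5.
Hence the expansion of sqrt(2405) is a_0 = 49 followed by the repeating block 24, 1, 1, 24, 98 (period 5).

[49; (24, 1, 1, 24, 98)]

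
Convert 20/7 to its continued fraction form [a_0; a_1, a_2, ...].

[2; 1, 6]

Run the Euclidean algorithm on 20 and 7; the successive quotients are the partial quotients a_0, a_1, ... (each step inverts the fractional part left over by the previous one):
  20 = 2*7 + 6, so a_0 = 2.
  7 = 1*6 + 1, so a_1 = 1.
  6 = 6*1 + 0, so a_2 = 6.
The remainder reaches 0 after 3 divisions, so the expansion has 3 partial quotients, read off in order.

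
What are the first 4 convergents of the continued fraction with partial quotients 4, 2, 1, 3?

Using the convergent recurrence p_i = a_i*p_{i-1} + p_{i-2}, q_i = a_i*q_{i-1} + q_{i-2} with p_{-2}=0, p_{-1}=1, q_{-2}=1, q_{-1}=0:
  i=0: a_0=4, p_0 = 4*1 + 0 = 4, q_0 = 4*0 + 1 = 1.
  i=1: a_1=2, p_1 = 2*4 + 1 = 9, q_1 = 2*1 + 0 = 2.
  i=2: a_2=1, p_2 = 1*9 + 4 = 13, q_2 = 1*2 + 1 = 3.
  i=3: a_3=3, p_3 = 3*13 + 9 = 48, q_3 = 3*3 + 2 = 11.

4/1, 9/2, 13/3, 48/11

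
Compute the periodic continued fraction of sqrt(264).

Write x_i = (sqrt(264) + m_i)/d_i with (m_0, d_0) = (0, 1). a_0 = floor(sqrt(264)) = 16, since 16^2 = 256 <= 264 < 289 = 17^2.
Iterate m_{i+1} = d_i*a_i - m_i, d_{i+1} = (264 - m_{i+1}^2)/d_i, a_{i+1} = floor((a_0 + m_{i+1})/d_{i+1}):
  m_1 = 1*16 - 0 = 16, d_1 = (264 - 16^2)/1 = 8/1 = 8, a_1 = floor((16 + 16)/8) = 4.
  m_2 = 8*4 - 16 = 16, d_2 = (264 - 16^2)/8 = 8/8 = 1, a_2 = floor((16 + 16)/1) = 32.
  m_3 = 1*32 - 16 = 16, d_3 = (264 - 16^2)/1 = 8/1 = 8: (m_3, d_3) = (m_1, d_1) = (16, 8), so from here the quotients repeat a_1, a_2; the period length is 2.
Hence the expansion of sqrt(264) is a_0 = 16 followed by the repeating block 4, 32 (period 2).

[16; (4, 32)]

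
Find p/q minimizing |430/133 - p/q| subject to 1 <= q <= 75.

Expand x = 430/133 as a continued fraction with the Euclidean algorithm:
  430 = 3*133 + 31, so a_0 = 3.
  133 = 4*31 + 9, so a_1 = 4.
  31 = 3*9 + 4, so a_2 = 3.
  9 = 2*4 + 1, so a_3 = 2.
  4 = 4*1 + 0, so a_4 = 4.
so x = [3; 4, 3, 2, 4].
Convergents (p_i = a_i*p_{i-1} + p_{i-2}, q_i = a_i*q_{i-1} + q_{i-2} with p_{-2}=0, p_{-1}=1, q_{-2}=1, q_{-1}=0), until the denominator exceeds 75:
  i=0: a_0=3, p_0 = 3*1 + 0 = 3, q_0 = 3*0 + 1 = 1.
  i=1: a_1=4, p_1 = 4*3 + 1 = 13, q_1 = 4*1 + 0 = 4.
  i=2: a_2=3, p_2 = 3*13 + 3 = 42, q_2 = 3*4 + 1 = 13.
  i=3: a_3=2, p_3 = 2*42 + 13 = 97, q_3 = 2*13 + 4 = 30.
  i=4: a_4=4, p_4 = 4*97 + 42 = 430, q_4 = 4*30 + 13 = 133.
q_4 = 133 > 75, so the last convergent with denominator <= 75 is p_3/q_3 = 97/30.
The closest fraction with denominator <= 75 is either p_3/q_3 or the intermediate fraction (k*p_3 + p_2)/(k*q_3 + q_2) with the largest k >= 1 whose denominator stays <= 75; these approach x as k grows, and every other convergent or intermediate fraction in range is farther away.
Largest k: floor((75 - q_2)/q_3) = floor((75 - 13)/30) = 2.
That gives (2*97 + 42)/(2*30 + 13) = 236/73.
Compare the errors: |x - 97/30| = |430*30 - 97*133|/(133*30) = 1/3990, and |x - 236/73| = |430*73 - 236*133|/(133*73) = 2/9709.
Cross-multiplying, 2*3990 = 7980 < 9709 = 1*9709, so 2/9709 is smaller: the intermediate fraction 236/73 is closer to x than 97/30.

236/73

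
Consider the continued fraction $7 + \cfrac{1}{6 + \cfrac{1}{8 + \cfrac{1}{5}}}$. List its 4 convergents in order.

Using the convergent recurrence p_i = a_i*p_{i-1} + p_{i-2}, q_i = a_i*q_{i-1} + q_{i-2} with p_{-2}=0, p_{-1}=1, q_{-2}=1, q_{-1}=0:
  i=0: a_0=7, p_0 = 7*1 + 0 = 7, q_0 = 7*0 + 1 = 1.
  i=1: a_1=6, p_1 = 6*7 + 1 = 43, q_1 = 6*1 + 0 = 6.
  i=2: a_2=8, p_2 = 8*43 + 7 = 351, q_2 = 8*6 + 1 = 49.
  i=3: a_3=5, p_3 = 5*351 + 43 = 1798, q_3 = 5*49 + 6 = 251.

7/1, 43/6, 351/49, 1798/251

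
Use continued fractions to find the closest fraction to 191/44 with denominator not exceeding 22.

13/3

Expand x = 191/44 as a continued fraction with the Euclidean algorithm:
  191 = 4*44 + 15, so a_0 = 4.
  44 = 2*15 + 14, so a_1 = 2.
  15 = 1*14 + 1, so a_2 = 1.
  14 = 14*1 + 0, so a_3 = 14.
so x = [4; 2, 1, 14].
Convergents (p_i = a_i*p_{i-1} + p_{i-2}, q_i = a_i*q_{i-1} + q_{i-2} with p_{-2}=0, p_{-1}=1, q_{-2}=1, q_{-1}=0), until the denominator exceeds 22:
  i=0: a_0=4, p_0 = 4*1 + 0 = 4, q_0 = 4*0 + 1 = 1.
  i=1: a_1=2, p_1 = 2*4 + 1 = 9, q_1 = 2*1 + 0 = 2.
  i=2: a_2=1, p_2 = 1*9 + 4 = 13, q_2 = 1*2 + 1 = 3.
  i=3: a_3=14, p_3 = 14*13 + 9 = 191, q_3 = 14*3 + 2 = 44.
q_3 = 44 > 22, so the last convergent with denominator <= 22 is p_2/q_2 = 13/3.
The closest fraction with denominator <= 22 is either p_2/q_2 or the intermediate fraction (k*p_2 + p_1)/(k*q_2 + q_1) with the largest k >= 1 whose denominator stays <= 22; these approach x as k grows, and every other convergent or intermediate fraction in range is farther away.
Largest k: floor((22 - q_1)/q_2) = floor((22 - 2)/3) = 6.
That gives (6*13 + 9)/(6*3 + 2) = 87/20.
Compare the errors: |x - 13/3| = |191*3 - 13*44|/(44*3) = 1/132, and |x - 87/20| = |191*20 - 87*44|/(44*20) = 8/880.
Cross-multiplying, 1*880 = 880 < 1056 = 8*132, so 1/132 is smaller: the convergent 13/3 is closer to x than 87/20.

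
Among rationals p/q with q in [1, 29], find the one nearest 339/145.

7/3

Expand x = 339/145 as a continued fraction with the Euclidean algorithm:
  339 = 2*145 + 49, so a_0 = 2.
  145 = 2*49 + 47, so a_1 = 2.
  49 = 1*47 + 2, so a_2 = 1.
  47 = 23*2 + 1, so a_3 = 23.
  2 = 2*1 + 0, so a_4 = 2.
so x = [2; 2, 1, 23, 2].
Convergents (p_i = a_i*p_{i-1} + p_{i-2}, q_i = a_i*q_{i-1} + q_{i-2} with p_{-2}=0, p_{-1}=1, q_{-2}=1, q_{-1}=0), until the denominator exceeds 29:
  i=0: a_0=2, p_0 = 2*1 + 0 = 2, q_0 = 2*0 + 1 = 1.
  i=1: a_1=2, p_1 = 2*2 + 1 = 5, q_1 = 2*1 + 0 = 2.
  i=2: a_2=1, p_2 = 1*5 + 2 = 7, q_2 = 1*2 + 1 = 3.
  i=3: a_3=23, p_3 = 23*7 + 5 = 166, q_3 = 23*3 + 2 = 71.
q_3 = 71 > 29, so the last convergent with denominator <= 29 is p_2/q_2 = 7/3.
The closest fraction with denominator <= 29 is either p_2/q_2 or the intermediate fraction (k*p_2 + p_1)/(k*q_2 + q_1) with the largest k >= 1 whose denominator stays <= 29; these approach x as k grows, and every other convergent or intermediate fraction in range is farther away.
Largest k: floor((29 - q_1)/q_2) = floor((29 - 2)/3) = 9.
That gives (9*7 + 5)/(9*3 + 2) = 68/29.
Compare the errors: |x - 7/3| = |339*3 - 7*145|/(145*3) = 2/435, and |x - 68/29| = |339*29 - 68*145|/(145*29) = 29/4205.
Cross-multiplying, 2*4205 = 8410 < 12615 = 29*435, so 2/435 is smaller: the convergent 7/3 is closer to x than 68/29.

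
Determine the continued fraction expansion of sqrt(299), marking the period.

Write x_i = (sqrt(299) + m_i)/d_i with (m_0, d_0) = (0, 1). a_0 = floor(sqrt(299)) = 17, since 17^2 = 289 <= 299 < 324 = 18^2.
Iterate m_{i+1} = d_i*a_i - m_i, d_{i+1} = (299 - m_{i+1}^2)/d_i, a_{i+1} = floor((a_0 + m_{i+1})/d_{i+1}):
  m_1 = 1*17 - 0 = 17, d_1 = (299 - 17^2)/1 = 10/1 = 10, a_1 = floor((17 + 17)/10) = 3.
  m_2 = 10*3 - 17 = 13, d_2 = (299 - 13^2)/10 = 130/10 = 13, a_2 = floor((17 + 13)/13) = 2.
  m_3 = 13*2 - 13 = 13, d_3 = (299 - 13^2)/13 = 130/13 = 10, a_3 = floor((17 + 13)/10) = 3.
  m_4 = 10*3 - 13 = 17, d_4 = (299 - 17^2)/10 = 10/10 = 1, a_4 = floor((17 + 17)/1) = 34.
  m_5 = 1*34 - 17 = 17, d_5 = (299 - 17^2)/1 = 10/1 = 10: (m_5, d_5) = (m_1, d_1) = (17, 10), so from here the quotients repeat a_1, ..., a_4; the period length is 4.
Hence the expansion of sqrt(299) is a_0 = 17 followed by the repeating block 3, 2, 3, 34 (period 4).

[17; (3, 2, 3, 34)]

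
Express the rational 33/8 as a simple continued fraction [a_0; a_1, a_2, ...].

Run the Euclidean algorithm on 33 and 8; the successive quotients are the partial quotients a_0, a_1, ... (each step inverts the fractional part left over by the previous one):
  33 = 4*8 + 1, so a_0 = 4.
  8 = 8*1 + 0, so a_1 = 8.
The remainder reaches 0 after 2 divisions, so the expansion has 2 partial quotients, read off in order.

[4; 8]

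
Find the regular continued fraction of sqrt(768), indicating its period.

Write x_i = (sqrt(768) + m_i)/d_i with (m_0, d_0) = (0, 1). a_0 = floor(sqrt(768)) = 27, since 27^2 = 729 <= 768 < 784 = 28^2.
Iterate m_{i+1} = d_i*a_i - m_i, d_{i+1} = (768 - m_{i+1}^2)/d_i, a_{i+1} = floor((a_0 + m_{i+1})/d_{i+1}):
  m_1 = 1*27 - 0 = 27, d_1 = (768 - 27^2)/1 = 39/1 = 39, a_1 = floor((27 + 27)/39) = 1.
  m_2 = 39*1 - 27 = 12, d_2 = (768 - 12^2)/39 = 624/39 = 16, a_2 = floor((27 + 12)/16) = 2.
  m_3 = 16*2 - 12 = 20, d_3 = (768 - 20^2)/16 = 368/16 = 23, a_3 = floor((27 + 20)/23) = 2.
  m_4 = 23*2 - 20 = 26, d_4 = (768 - 26^2)/23 = 92/23 = 4, a_4 = floor((27 + 26)/4) = 13.
  m_5 = 4*13 - 26 = 26, d_5 = (768 - 26^2)/4 = 92/4 = 23, a_5 = floor((27 + 26)/23) = 2.
  m_6 = 23*2 - 26 = 20, d_6 = (768 - 20^2)/23 = 368/23 = 16, a_6 = floor((27 + 20)/16) = 2.
  m_7 = 16*2 - 20 = 12, d_7 = (768 - 12^2)/16 = 624/16 = 39, a_7 = floor((27 + 12)/39) = 1.
  m_8 = 39*1 - 12 = 27, d_8 = (768 - 27^2)/39 = 39/39 = 1, a_8 = floor((27 + 27)/1) = 54.
  m_9 = 1*54 - 27 = 27, d_9 = (768 - 27^2)/1 = 39/1 = 39: (m_9, d_9) = (m_1, d_1) = (27, 39), so from here the quotients repeat a_1, ..., a_8; the period length is 8.
Hence the expansion of sqrt(768) is a_0 = 27 followed by the repeating block 1, 2, 2, 13, 2, 2, 1, 54 (period 8).

[27; (1, 2, 2, 13, 2, 2, 1, 54)]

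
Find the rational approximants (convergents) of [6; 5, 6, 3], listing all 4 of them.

6/1, 31/5, 192/31, 607/98

Using the convergent recurrence p_i = a_i*p_{i-1} + p_{i-2}, q_i = a_i*q_{i-1} + q_{i-2} with p_{-2}=0, p_{-1}=1, q_{-2}=1, q_{-1}=0:
  i=0: a_0=6, p_0 = 6*1 + 0 = 6, q_0 = 6*0 + 1 = 1.
  i=1: a_1=5, p_1 = 5*6 + 1 = 31, q_1 = 5*1 + 0 = 5.
  i=2: a_2=6, p_2 = 6*31 + 6 = 192, q_2 = 6*5 + 1 = 31.
  i=3: a_3=3, p_3 = 3*192 + 31 = 607, q_3 = 3*31 + 5 = 98.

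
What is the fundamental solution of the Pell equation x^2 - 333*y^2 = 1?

First expand sqrt(333) as a continued fraction. With x_i = (sqrt(333) + m_i)/d_i and (m_0, d_0) = (0, 1): a_0 = floor(sqrt(333)) = 18, since 18^2 = 324 <= 333 < 361 = 19^2.
Iterate m_{i+1} = d_i*a_i - m_i, d_{i+1} = (333 - m_{i+1}^2)/d_i, a_{i+1} = floor((a_0 + m_{i+1})/d_{i+1}):
  m_1 = 1*18 - 0 = 18, d_1 = (333 - 18^2)/1 = 9/1 = 9, a_1 = floor((18 + 18)/9) = 4.
  m_2 = 9*4 - 18 = 18, d_2 = (333 - 18^2)/9 = 9/9 = 1, a_2 = floor((18 + 18)/1) = 36.
  m_3 = 1*36 - 18 = 18, d_3 = (333 - 18^2)/1 = 9/1 = 9: (m_3, d_3) = (m_1, d_1) = (18, 9), so from here the quotients repeat a_1, a_2; the period length is 2.
So sqrt(333) = [18; (4, 36)] with period length k = 2.
k is even, so the fundamental solution of x^2 - 333y^2 = 1 is (p_{k-1}, q_{k-1}) = (p_1, q_1); compute convergents through index 1.
Convergents (p_i = a_i*p_{i-1} + p_{i-2}, q_i = a_i*q_{i-1} + q_{i-2} with p_{-2}=0, p_{-1}=1, q_{-2}=1, q_{-1}=0):
  i=0: a_0=18, p_0 = 18*1 + 0 = 18, q_0 = 18*0 + 1 = 1.
  i=1: a_1=4, p_1 = 4*18 + 1 = 73, q_1 = 4*1 + 0 = 4.
Check: 73^2 - 333*4^2 = 5329 - 5328 = 1, so (x, y) = (73, 4) solves the equation, and by the theorem it is the least positive solution.

(x, y) = (73, 4)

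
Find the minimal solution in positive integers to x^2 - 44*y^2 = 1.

First expand sqrt(44) as a continued fraction. With x_i = (sqrt(44) + m_i)/d_i and (m_0, d_0) = (0, 1): a_0 = floor(sqrt(44)) = 6, since 6^2 = 36 <= 44 < 49 = 7^2.
Iterate m_{i+1} = d_i*a_i - m_i, d_{i+1} = (44 - m_{i+1}^2)/d_i, a_{i+1} = floor((a_0 + m_{i+1})/d_{i+1}):
  m_1 = 1*6 - 0 = 6, d_1 = (44 - 6^2)/1 = 8/1 = 8, a_1 = floor((6 + 6)/8) = 1.
  m_2 = 8*1 - 6 = 2, d_2 = (44 - 2^2)/8 = 40/8 = 5, a_2 = floor((6 + 2)/5) = 1.
  m_3 = 5*1 - 2 = 3, d_3 = (44 - 3^2)/5 = 35/5 = 7, a_3 = floor((6 + 3)/7) = 1.
  m_4 = 7*1 - 3 = 4, d_4 = (44 - 4^2)/7 = 28/7 = 4, a_4 = floor((6 + 4)/4) = 2.
  m_5 = 4*2 - 4 = 4, d_5 = (44 - 4^2)/4 = 28/4 = 7, a_5 = floor((6 + 4)/7) = 1.
  m_6 = 7*1 - 4 = 3, d_6 = (44 - 3^2)/7 = 35/7 = 5, a_6 = floor((6 + 3)/5) = 1.
  m_7 = 5*1 - 3 = 2, d_7 = (44 - 2^2)/5 = 40/5 = 8, a_7 = floor((6 + 2)/8) = 1.
  m_8 = 8*1 - 2 = 6, d_8 = (44 - 6^2)/8 = 8/8 = 1, a_8 = floor((6 + 6)/1) = 12.
  m_9 = 1*12 - 6 = 6, d_9 = (44 - 6^2)/1 = 8/1 = 8: (m_9, d_9) = (m_1, d_1) = (6, 8), so from here the quotients repeat a_1, ..., a_8; the period length is 8.
So sqrt(44) = [6; (1, 1, 1, 2, 1, 1, 1, 12)] with period length k = 8.
k is even, so the fundamental solution of x^2 - 44y^2 = 1 is (p_{k-1}, q_{k-1}) = (p_7, q_7); compute convergents through index 7.
Convergents (p_i = a_i*p_{i-1} + p_{i-2}, q_i = a_i*q_{i-1} + q_{i-2} with p_{-2}=0, p_{-1}=1, q_{-2}=1, q_{-1}=0):
  i=0: a_0=6, p_0 = 6*1 + 0 = 6, q_0 = 6*0 + 1 = 1.
  i=1: a_1=1, p_1 = 1*6 + 1 = 7, q_1 = 1*1 + 0 = 1.
  i=2: a_2=1, p_2 = 1*7 + 6 = 13, q_2 = 1*1 + 1 = 2.
  i=3: a_3=1, p_3 = 1*13 + 7 = 20, q_3 = 1*2 + 1 = 3.
  i=4: a_4=2, p_4 = 2*20 + 13 = 53, q_4 = 2*3 + 2 = 8.
  i=5: a_5=1, p_5 = 1*53 + 20 = 73, q_5 = 1*8 + 3 = 11.
  i=6: a_6=1, p_6 = 1*73 + 53 = 126, q_6 = 1*11 + 8 = 19.
  i=7: a_7=1, p_7 = 1*126 + 73 = 199, q_7 = 1*19 + 11 = 30.
Check: 199^2 - 44*30^2 = 39601 - 39600 = 1, so (x, y) = (199, 30) solves the equation, and by the theorem it is the least positive solution.

(x, y) = (199, 30)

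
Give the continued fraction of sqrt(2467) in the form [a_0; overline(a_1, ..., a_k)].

[49; overline(1, 2, 49, 2, 1, 98)]

Write x_i = (sqrt(2467) + m_i)/d_i with (m_0, d_0) = (0, 1). a_0 = floor(sqrt(2467)) = 49, since 49^2 = 2401 <= 2467 < 2500 = 50^2.
Iterate m_{i+1} = d_i*a_i - m_i, d_{i+1} = (2467 - m_{i+1}^2)/d_i, a_{i+1} = floor((a_0 + m_{i+1})/d_{i+1}):
  m_1 = 1*49 - 0 = 49, d_1 = (2467 - 49^2)/1 = 66/1 = 66, a_1 = floor((49 + 49)/66) = 1.
  m_2 = 66*1 - 49 = 17, d_2 = (2467 - 17^2)/66 = 2178/66 = 33, a_2 = floor((49 + 17)/33) = 2.
  m_3 = 33*2 - 17 = 49, d_3 = (2467 - 49^2)/33 = 66/33 = 2, a_3 = floor((49 + 49)/2) = 49.
  m_4 = 2*49 - 49 = 49, d_4 = (2467 - 49^2)/2 = 66/2 = 33, a_4 = floor((49 + 49)/33) = 2.
  m_5 = 33*2 - 49 = 17, d_5 = (2467 - 17^2)/33 = 2178/33 = 66, a_5 = floor((49 + 17)/66) = 1.
  m_6 = 66*1 - 17 = 49, d_6 = (2467 - 49^2)/66 = 66/66 = 1, a_6 = floor((49 + 49)/1) = 98.
  m_7 = 1*98 - 49 = 49, d_7 = (2467 - 49^2)/1 = 66/1 = 66: (m_7, d_7) = (m_1, d_1) = (49, 66), so from here the quotients repeat a_1, ..., a_6; the period length is 6.
Hence the expansion of sqrt(2467) is a_0 = 49 followed by the repeating block 1, 2, 49, 2, 1, 98 (period 6).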